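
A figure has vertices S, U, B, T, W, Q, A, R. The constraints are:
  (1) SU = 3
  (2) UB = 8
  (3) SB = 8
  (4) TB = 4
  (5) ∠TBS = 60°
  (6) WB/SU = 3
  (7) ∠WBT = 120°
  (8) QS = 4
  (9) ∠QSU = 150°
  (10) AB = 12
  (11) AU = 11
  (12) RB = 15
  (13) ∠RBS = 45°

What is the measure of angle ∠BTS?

Step 1: By the law of cosines on triangle TBS: TS² = 4² + 8² − 2·4·8·cos(60°) = 48, so TS = 4·√3.
Step 2: By the inverse law of cosines on triangle BTS: cos(∠BTS) = (4² + (4·√3)² − 8²) / (2·4·4·√3) = 0/55.43 = 0, so ∠BTS = 90°.

Therefore, the measure of angle ∠BTS = 90°.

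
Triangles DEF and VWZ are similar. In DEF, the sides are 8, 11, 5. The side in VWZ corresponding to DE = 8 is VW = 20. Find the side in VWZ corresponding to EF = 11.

Since the triangles are similar, the ratio of corresponding sides is constant.
Scale factor k = VW / DE = 20 / 8 = 5/2
WZ = k * EF = 5/2 * 11 = 55/2

55/2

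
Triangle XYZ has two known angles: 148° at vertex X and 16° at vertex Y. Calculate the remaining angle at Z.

Let angle Z = x. Then 148 + 16 + x = 180.
x = 180 - 164 = 16 degrees.

16 degrees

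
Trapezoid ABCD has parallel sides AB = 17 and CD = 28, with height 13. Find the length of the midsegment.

The midsegment of a trapezoid = (base1 + base2) / 2
midsegment = (17 + 28) / 2
midsegment = 45 / 2
midsegment = 45/2

45/2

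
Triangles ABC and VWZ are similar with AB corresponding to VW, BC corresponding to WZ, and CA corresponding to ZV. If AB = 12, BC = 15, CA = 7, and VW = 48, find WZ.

Since the triangles are similar, the ratio of corresponding sides is constant.
Scale factor k = VW / AB = 48 / 12 = 4
WZ = k * BC = 4 * 15 = 60

60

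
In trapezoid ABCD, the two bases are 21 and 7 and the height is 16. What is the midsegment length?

midsegment = (21 + 7) / 2 = 28 / 2 = 14

14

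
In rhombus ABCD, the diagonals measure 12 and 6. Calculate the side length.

Half-diagonals are 6 and 3. side = sqrt(6^2 + 3^2) = sqrt(45) = 3*sqrt(5)

3*sqrt(5)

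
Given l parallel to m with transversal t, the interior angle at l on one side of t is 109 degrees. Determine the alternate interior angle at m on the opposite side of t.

Alternate interior angles formed by parallel lines and a transversal are equal.
The given angle is 109 degrees.
The alternate interior angle = 109 degrees.

109 degrees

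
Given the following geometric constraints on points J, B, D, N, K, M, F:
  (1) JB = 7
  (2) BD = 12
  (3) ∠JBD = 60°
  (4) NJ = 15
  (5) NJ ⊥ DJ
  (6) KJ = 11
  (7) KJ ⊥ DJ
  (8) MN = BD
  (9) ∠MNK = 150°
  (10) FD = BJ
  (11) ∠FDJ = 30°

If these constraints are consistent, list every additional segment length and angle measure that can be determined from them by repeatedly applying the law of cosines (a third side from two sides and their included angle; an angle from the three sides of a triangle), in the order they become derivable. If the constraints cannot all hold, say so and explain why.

The constraints are consistent. Derivable facts, in order:
After 1 step:
- JD = √109
After 2 steps:
- DK ≈ 15.17
- DN ≈ 18.28
- JF ≈ 5.61
- ∠BDJ = 35.5°
- ∠BJD = 84.5°
After 3 steps:
- ∠DFJ = 111.36°
- ∠DJF = 38.64°
- ∠DKJ = 43.5°
- ∠DNJ = 34.84°
- ∠JDK = 46.5°
- ∠JDN = 55.16°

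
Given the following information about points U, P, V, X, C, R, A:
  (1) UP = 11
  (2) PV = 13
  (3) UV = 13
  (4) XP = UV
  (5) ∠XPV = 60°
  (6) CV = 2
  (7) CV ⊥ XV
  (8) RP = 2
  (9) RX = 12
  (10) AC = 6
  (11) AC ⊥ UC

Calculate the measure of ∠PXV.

From the given relations: XP = UV = 13.
Step 1: By the law of cosines on triangle XPV: XV² = 13² + 13² − 2·13·13·cos(60°) = 169, so XV = 13.
Step 2: By the inverse law of cosines on triangle PXV: cos(∠PXV) = (13² + 13² − 13²) / (2·13·13) = 169/338 = 0.5, so ∠PXV = 60°.

Therefore, the measure of angle ∠PXV = 60°.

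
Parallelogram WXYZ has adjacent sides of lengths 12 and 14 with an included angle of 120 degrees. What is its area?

The area of a parallelogram equals the product of two adjacent sides times the sine of the included angle.
This is because the height equals 14 * sin(120°) = 7*sqrt(3).
Area = 12 * 7*sqrt(3) = 84*sqrt(3)

84*sqrt(3)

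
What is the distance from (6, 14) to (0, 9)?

d = sqrt((0 - 6)^2 + (9 - 14)^2)
d = sqrt(-6^2 + -5^2)
d = sqrt(36 + 25)
d = sqrt(61)

sqrt(61)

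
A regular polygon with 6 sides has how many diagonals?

Total line segments between 6 vertices = C(6,2) = 15.
Subtract the 6 sides: 15 - 6 = 9 diagonals.

9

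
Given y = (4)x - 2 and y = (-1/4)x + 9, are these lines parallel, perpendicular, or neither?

Slope of line 1: m1 = 4
Slope of line 2: m2 = -1/4
m1 * m2 = (4) * (-1/4) = -1 = -1, so the lines are perpendicular.

Perpendicular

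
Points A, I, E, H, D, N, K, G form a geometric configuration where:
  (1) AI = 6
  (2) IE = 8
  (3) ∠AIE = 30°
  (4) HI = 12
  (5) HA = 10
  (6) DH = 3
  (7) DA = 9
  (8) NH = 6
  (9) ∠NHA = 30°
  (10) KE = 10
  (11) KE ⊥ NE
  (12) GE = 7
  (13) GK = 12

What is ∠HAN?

Step 1: By the law of cosines on triangle AHN: AN² = 10² + 6² − 2·10·6·cos(30°) = 32.08, so AN ≈ 5.66.
Step 2: By the inverse law of cosines on triangle HAN: cos(∠HAN) = (10² + 5.66² − 6²) / (2·10·5.66) = 96.08/113.27 = 0.8482, so ∠HAN = 31.98°.

Therefore, the measure of angle ∠HAN = 31.98°.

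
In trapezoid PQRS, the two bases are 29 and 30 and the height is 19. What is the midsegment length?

midsegment = (29 + 30) / 2 = 59 / 2 = 59/2

59/2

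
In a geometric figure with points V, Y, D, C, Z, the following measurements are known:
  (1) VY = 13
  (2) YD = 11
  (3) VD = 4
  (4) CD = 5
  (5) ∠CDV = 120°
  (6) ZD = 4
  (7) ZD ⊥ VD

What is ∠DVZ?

Step 1: By the law of cosines on triangle VDZ: VZ² = 4² + 4² − 2·4·4·cos(90°) = 32, so VZ = 4·√2.
Step 2: By the inverse law of cosines on triangle DVZ: cos(∠DVZ) = (4² + (4·√2)² − 4²) / (2·4·4·√2) = 32/45.25 = 0.7071, so ∠DVZ = 45°.

Therefore, the measure of angle ∠DVZ = 45°.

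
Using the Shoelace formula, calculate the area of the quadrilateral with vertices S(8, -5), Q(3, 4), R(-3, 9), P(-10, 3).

Shoelace: sum of cross terms = 193, Area = (1/2)|193| = 193/2

193/2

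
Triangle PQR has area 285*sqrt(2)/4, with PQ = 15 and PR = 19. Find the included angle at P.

Area = (1/2) * a * b * sin(C)
sin(C) = 2 * Area / (a * b)
sin(C) = 2 * 285*sqrt(2)/4 / (15 * 19)
sin(C) = sqrt(2)/2
C = arcsin(sqrt(2)/2) = 45°
Since sin(180° - C) = sin(C), the obtuse angle 135° gives the same area, so C = 45° or C = 135°.

45° or 135°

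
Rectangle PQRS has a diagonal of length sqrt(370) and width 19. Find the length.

Using the Pythagorean theorem: d^2 = a^2 + b^2
b^2 = d^2 - a^2
b^2 = 370 - 361
b^2 = 9
b = sqrt(9) = 3

3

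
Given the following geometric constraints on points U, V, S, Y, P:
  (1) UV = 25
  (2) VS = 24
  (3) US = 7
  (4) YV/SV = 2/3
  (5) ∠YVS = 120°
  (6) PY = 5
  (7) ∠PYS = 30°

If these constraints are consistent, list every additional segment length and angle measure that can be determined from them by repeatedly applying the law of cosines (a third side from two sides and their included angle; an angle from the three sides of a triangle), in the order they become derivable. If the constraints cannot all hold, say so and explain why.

The constraints are consistent. Derivable facts, in order:
After 1 step:
- SY = 8·√19
- ∠SUV = 73.74°
- ∠SVU = 16.26°
- ∠USV = 90°
After 2 steps:
- SP ≈ 30.64
- ∠SYV = 36.59°
- ∠VSY = 23.41°
After 3 steps:
- ∠PSY = 4.68°
- ∠SPY = 145.32°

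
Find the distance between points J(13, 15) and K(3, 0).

The horizontal distance is |3 - 13| = 10 and the vertical distance is |0 - 15| = 15.
By the Pythagorean theorem, d = sqrt(10^2 + 15^2) = sqrt(325) = 5*sqrt(13).

5*sqrt(13)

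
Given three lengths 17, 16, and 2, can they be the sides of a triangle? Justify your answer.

Yes.
The triangle inequality requires that the sum of any two sides exceeds the third.
Here 2 + 16 = 18 > 17, so the condition is met.

Yes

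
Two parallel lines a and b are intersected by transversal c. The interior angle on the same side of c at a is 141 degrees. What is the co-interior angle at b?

Co-interior (same-side interior) angles are between the parallel lines on the same side of the transversal.
Unlike corresponding or alternate interior angles, they are supplementary rather than equal.
So the angle = 180 - 141 = 39 degrees.

39 degrees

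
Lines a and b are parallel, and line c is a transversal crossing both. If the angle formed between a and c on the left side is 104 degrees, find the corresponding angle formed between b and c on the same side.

Corresponding angles are equal: 104 degrees.

104 degrees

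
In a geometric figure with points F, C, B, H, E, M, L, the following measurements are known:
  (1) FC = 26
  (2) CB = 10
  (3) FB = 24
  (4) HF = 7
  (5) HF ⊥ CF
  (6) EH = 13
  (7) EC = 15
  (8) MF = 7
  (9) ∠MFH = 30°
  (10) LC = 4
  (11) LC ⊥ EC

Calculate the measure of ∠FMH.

Step 1: By the law of cosines on triangle MFH: MH² = 7² + 7² − 2·7·7·cos(30°) = 13.13, so MH ≈ 3.62.
Step 2: By the inverse law of cosines on triangle FMH: cos(∠FMH) = (7² + 3.62² − 7²) / (2·7·3.62) = 13.13/50.73 = 0.2588, so ∠FMH = 75°.

Therefore, the measure of angle ∠FMH = 75°.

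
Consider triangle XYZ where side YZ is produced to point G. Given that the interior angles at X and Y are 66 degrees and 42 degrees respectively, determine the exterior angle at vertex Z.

The interior angle at Z is 180 - 66 - 42 = 72 degrees.
The exterior angle and interior angle at Z are supplementary:
Exterior angle = 180 - 72 = 108 degrees.

108 degrees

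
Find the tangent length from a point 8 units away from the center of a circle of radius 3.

tangent = √(d² - r²) = √(8² - 3²) = √(64 - 9) = √55 = sqrt(55)

sqrt(55)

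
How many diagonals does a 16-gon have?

Each of the 16 vertices connects to 13 non-adjacent vertices via diagonals.
Total connections = 16 × 13 = 208, but each diagonal is counted twice.
Number of diagonals = 208 / 2 = 104.

104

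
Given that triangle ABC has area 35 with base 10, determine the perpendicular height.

height = 2 * 35 / 10 = 7

7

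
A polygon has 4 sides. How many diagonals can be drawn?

Each of the 4 vertices connects to 1 non-adjacent vertices via diagonals.
Total connections = 4 × 1 = 4, but each diagonal is counted twice.
Number of diagonals = 4 / 2 = 2.

2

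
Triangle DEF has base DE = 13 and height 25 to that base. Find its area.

A triangle's area is half the area of a rectangle with the same base and height.
Area = (1/2) * 13 * 25 = 325/2.

325/2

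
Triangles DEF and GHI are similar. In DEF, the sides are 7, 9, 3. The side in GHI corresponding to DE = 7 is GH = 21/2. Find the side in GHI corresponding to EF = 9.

k = 21/2/7 = 3/2. HI = 3/2 * 9 = 27/2.

27/2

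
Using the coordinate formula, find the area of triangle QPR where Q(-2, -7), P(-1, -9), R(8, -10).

Using the Shoelace formula for a triangle:
Area = (1/2)|x0(y1 - y2) + x1(y2 - y0) + x2(y0 - y1)|
Area = (1/2)|-2(-9 - -10) + -1(-10 - -7) + 8(-7 - -9)|
Area = (1/2)|-2 + 3 + 16|
Area = (1/2)|17|
Area = (1/2)(17)
Area = 17/2

17/2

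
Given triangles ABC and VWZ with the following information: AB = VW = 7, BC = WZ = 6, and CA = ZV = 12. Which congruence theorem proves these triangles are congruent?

The given information matches SSS: All three pairs of corresponding sides are equal (Side-Side-Side).

SSS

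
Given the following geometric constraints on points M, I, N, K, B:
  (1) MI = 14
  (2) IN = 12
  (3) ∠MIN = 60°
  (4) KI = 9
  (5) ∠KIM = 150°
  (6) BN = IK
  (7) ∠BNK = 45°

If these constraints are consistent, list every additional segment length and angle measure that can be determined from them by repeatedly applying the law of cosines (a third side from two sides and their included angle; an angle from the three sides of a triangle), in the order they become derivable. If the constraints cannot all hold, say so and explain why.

The constraints are consistent. Derivable facts, in order:
After 1 step:
- MK ≈ 22.25
- MN = 2·√43
After 2 steps:
- ∠IKM = 18.33°
- ∠IMK = 11.67°
- ∠IMN = 52.41°
- ∠INM = 67.59°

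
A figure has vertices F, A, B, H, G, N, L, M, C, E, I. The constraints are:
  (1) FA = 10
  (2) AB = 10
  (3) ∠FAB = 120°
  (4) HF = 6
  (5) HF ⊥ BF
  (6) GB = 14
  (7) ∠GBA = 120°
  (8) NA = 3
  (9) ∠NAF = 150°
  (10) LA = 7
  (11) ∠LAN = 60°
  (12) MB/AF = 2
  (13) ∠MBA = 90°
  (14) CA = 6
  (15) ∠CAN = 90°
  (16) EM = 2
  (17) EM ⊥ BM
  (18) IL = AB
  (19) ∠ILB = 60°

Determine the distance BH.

Step 1: By the law of cosines on triangle BAF: BF² = 10² + 10² − 2·10·10·cos(120°) = 300, so BF = 10·√3.
Step 2: By the law of cosines on triangle BFH: BH² = (10·√3)² + 6² − 2·10·√3·6·cos(90°) = 336, so BH = 4·√21.

Therefore, the length of BH = 4·√21.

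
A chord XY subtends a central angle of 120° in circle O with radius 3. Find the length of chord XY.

Drop a perpendicular from the center to the chord, bisecting both the chord and the central angle.
Each half-chord = r sin(θ/2) = 3 sin(60°).
The full chord = 2 × 3 × sin(60°) = 3*sqrt(3).

3*sqrt(3)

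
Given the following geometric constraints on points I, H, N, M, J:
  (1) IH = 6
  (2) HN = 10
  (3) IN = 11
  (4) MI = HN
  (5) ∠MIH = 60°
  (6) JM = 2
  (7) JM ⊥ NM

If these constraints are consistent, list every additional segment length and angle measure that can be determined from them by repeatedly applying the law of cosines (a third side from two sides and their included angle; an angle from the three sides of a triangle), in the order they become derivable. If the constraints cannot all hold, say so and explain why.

The constraints are consistent. Derivable facts, in order:
After 1 step:
- HM = 2·√19
- ∠HIN = 64.42°
- ∠HNI = 32.76°
- ∠IHN = 82.82°
After 2 steps:
- ∠HMI = 36.59°
- ∠IHM = 83.41°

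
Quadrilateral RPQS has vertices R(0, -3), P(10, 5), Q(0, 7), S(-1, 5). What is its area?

The Shoelace formula works by pairing each vertex with the next (cycling back to the first).
For each pair, compute x_i*y_(i+1) - x_(i+1)*y_i:
  (0*5 - 10*-3) = 30
  (10*7 - 0*5) = 70
  (0*5 - -1*7) = 7
  (-1*-3 - 0*5) = 3
Taking half the absolute value of the total: Area = (1/2)(110) = 55.

55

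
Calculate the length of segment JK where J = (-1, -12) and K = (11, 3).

d = sqrt((11 - -1)^2 + (3 - -12)^2)
d = sqrt(12^2 + 15^2)
d = sqrt(144 + 225)
d = sqrt(369) = 3*sqrt(41)

3*sqrt(41)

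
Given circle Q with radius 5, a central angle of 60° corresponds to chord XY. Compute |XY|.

Drop a perpendicular from the center to the chord, bisecting both the chord and the central angle.
Each half-chord = r sin(θ/2) = 5 sin(30°).
The full chord = 2 × 5 × sin(30°) = 5.

5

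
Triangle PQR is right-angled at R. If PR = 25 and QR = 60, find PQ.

By the Pythagorean theorem: PQ^2 = PR^2 + QR^2
PQ^2 = 25^2 + 60^2 = 625 + 3600 = 4225
PQ = sqrt(4225) = 65

65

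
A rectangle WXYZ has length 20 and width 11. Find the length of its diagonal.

A rectangle's diagonal splits it into two right triangles, with the diagonal as the hypotenuse.
By the Pythagorean theorem, d^2 = 20^2 + 11^2 = 521.
Therefore d = sqrt(521).

sqrt(521)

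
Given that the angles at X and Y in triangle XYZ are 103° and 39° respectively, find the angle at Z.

By the triangle angle sum property, the three interior angles of any triangle add up to 180°.
We know angle X = 103° and angle Y = 39°, so their sum is 142°.
Therefore angle Z = 180° - 142° = 38°.

38 degrees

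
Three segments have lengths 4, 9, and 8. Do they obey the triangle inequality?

For three segments to close into a triangle, no single side can be as long as the other two combined.
The longest side is 9, and 4 + 8 = 12 > 9.
A triangle can be formed.

Yes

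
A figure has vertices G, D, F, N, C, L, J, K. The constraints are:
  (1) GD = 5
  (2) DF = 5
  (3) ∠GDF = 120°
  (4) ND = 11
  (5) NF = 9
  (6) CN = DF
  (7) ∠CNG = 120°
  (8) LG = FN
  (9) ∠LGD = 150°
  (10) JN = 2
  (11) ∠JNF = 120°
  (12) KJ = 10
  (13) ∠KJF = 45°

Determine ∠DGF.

Step 1: By the law of cosines on triangle GDF: GF² = 5² + 5² − 2·5·5·cos(120°) = 75, so GF = 5·√3.
Step 2: By the inverse law of cosines on triangle DGF: cos(∠DGF) = (5² + (5·√3)² − 5²) / (2·5·5·√3) = 75/86.6 = 0.866, so ∠DGF = 30°.

Therefore, the measure of angle ∠DGF = 30°.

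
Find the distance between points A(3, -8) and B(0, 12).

d = sqrt((0 - 3)^2 + (12 - -8)^2)
d = sqrt(-3^2 + 20^2)
d = sqrt(9 + 400)
d = sqrt(409)

sqrt(409)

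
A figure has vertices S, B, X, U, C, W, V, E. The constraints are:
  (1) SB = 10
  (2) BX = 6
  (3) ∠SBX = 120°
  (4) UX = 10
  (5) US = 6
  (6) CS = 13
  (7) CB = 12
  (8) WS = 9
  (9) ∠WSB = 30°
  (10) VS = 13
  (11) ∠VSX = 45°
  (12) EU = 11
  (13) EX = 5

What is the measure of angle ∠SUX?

Step 1: By the law of cosines on triangle SBX: SX² = 10² + 6² − 2·10·6·cos(120°) = 196, so SX = 14.
Step 2: By the inverse law of cosines on triangle SUX: cos(∠SUX) = (6² + 10² − 14²) / (2·6·10) = -60/120 = -0.5, so ∠SUX = 120°.

Therefore, the measure of angle ∠SUX = 120°.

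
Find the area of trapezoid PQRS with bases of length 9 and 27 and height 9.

Area of a trapezoid = (base1 + base2) * height / 2
Area = (9 + 27) * 9 / 2
Area = 36 * 9 / 2
Area = 324 / 2
Area = 162

162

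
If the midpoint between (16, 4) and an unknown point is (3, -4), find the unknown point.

Using the midpoint formula: M = ((x1 + x2)/2, (y1 + y2)/2)
We know M = (3, -4) and Q = (16, 4)
For x: 3 = (16 + x2)/2, so x2 = 2*3 - 16 = -10
For y: -4 = (4 + y2)/2, so y2 = 2*-4 - 4 = -12
P = (-10, -12)

(-10, -12)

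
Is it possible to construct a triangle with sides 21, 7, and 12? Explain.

Check the triangle inequality: 7 + 12 = 19 ≤ 21.
Since the sum of two sides does not exceed the third, no triangle can be formed.

No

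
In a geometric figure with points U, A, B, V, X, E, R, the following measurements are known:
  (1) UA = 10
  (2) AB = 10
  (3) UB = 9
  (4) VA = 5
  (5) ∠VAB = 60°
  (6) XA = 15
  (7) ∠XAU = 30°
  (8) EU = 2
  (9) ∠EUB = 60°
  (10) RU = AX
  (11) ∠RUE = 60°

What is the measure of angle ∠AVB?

Step 1: By the law of cosines on triangle VAB: VB² = 5² + 10² − 2·5·10·cos(60°) = 75, so VB = 5·√3.
Step 2: By the inverse law of cosines on triangle AVB: cos(∠AVB) = (5² + (5·√3)² − 10²) / (2·5·5·√3) = 0/86.6 = 0, so ∠AVB = 90°.

Therefore, the measure of angle ∠AVB = 90°.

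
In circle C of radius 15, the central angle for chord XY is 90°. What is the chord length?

Chord = 2(15) sin(45°) = 15*sqrt(2)

15*sqrt(2)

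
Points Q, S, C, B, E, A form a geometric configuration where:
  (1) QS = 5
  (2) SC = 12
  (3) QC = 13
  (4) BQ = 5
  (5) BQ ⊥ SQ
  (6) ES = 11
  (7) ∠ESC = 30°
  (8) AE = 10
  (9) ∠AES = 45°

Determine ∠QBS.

Step 1: By the law of cosines on triangle BQS: BS² = 5² + 5² − 2·5·5·cos(90°) = 50, so BS = 5·√2.
Step 2: By the inverse law of cosines on triangle QBS: cos(∠QBS) = (5² + (5·√2)² − 5²) / (2·5·5·√2) = 50/70.71 = 0.7071, so ∠QBS = 45°.

Therefore, the measure of angle ∠QBS = 45°.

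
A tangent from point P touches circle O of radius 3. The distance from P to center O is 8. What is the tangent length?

Let T be the point of tangency. Then OT ⊥ PT (radius ⊥ tangent).
In right triangle OTP: OP² = OT² + PT²
8² = 3² + PT²
PT² = 55, PT = sqrt(55)

sqrt(55)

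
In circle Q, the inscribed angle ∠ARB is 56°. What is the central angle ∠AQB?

By the inscribed angle theorem, the central angle is twice the inscribed angle.
Central angle = 2 × 56° = 112°

112°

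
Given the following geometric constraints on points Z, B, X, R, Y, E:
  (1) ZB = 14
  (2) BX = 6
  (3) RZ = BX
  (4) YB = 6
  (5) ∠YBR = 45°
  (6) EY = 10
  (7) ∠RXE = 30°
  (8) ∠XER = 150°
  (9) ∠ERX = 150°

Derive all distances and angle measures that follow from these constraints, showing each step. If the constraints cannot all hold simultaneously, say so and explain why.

These constraints are not satisfiable: (7), (8) and (9) are the three interior angles of triangle RXE, which must sum to 180°, but 30° + 150° + 150° = 330°. No planar figure meets all of them, so nothing further can be derived.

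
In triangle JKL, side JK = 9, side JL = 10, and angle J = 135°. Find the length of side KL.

By the law of cosines: KL^2 = JK^2 + JL^2 - 2*JK*JL*cos(J)
KL^2 = 9^2 + 10^2 - 2*9*10*cos(135°)
KL^2 = 81 + 100 - 180*(-sqrt(2)/2)
KL^2 = 90*sqrt(2) + 181
KL = sqrt(90*sqrt(2) + 181)

sqrt(90*sqrt(2) + 181)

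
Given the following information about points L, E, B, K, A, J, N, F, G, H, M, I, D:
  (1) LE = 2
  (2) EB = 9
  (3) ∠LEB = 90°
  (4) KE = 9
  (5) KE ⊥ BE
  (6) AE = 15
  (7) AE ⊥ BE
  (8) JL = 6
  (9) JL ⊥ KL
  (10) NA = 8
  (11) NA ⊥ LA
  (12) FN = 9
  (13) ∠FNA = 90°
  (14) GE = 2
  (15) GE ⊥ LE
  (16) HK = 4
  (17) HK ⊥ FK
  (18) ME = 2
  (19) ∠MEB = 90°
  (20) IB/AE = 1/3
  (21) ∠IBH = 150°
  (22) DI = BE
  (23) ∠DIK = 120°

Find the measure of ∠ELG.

Step 1: By the law of cosines on triangle LEG: LG² = 2² + 2² − 2·2·2·cos(90°) = 8, so LG = 2·√2.
Step 2: By the inverse law of cosines on triangle ELG: cos(∠ELG) = (2² + (2·√2)² − 2²) / (2·2·2·√2) = 8/11.31 = 0.7071, so ∠ELG = 45°.

Therefore, the measure of angle ∠ELG = 45°.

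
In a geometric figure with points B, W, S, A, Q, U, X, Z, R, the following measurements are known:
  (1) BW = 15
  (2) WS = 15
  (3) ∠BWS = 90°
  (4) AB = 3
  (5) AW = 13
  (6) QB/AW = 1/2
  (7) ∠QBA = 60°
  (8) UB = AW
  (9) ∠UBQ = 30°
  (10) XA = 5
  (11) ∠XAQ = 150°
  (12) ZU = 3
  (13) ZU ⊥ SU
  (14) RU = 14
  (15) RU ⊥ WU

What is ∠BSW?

Step 1: By the law of cosines on triangle SWB: SB² = 15² + 15² − 2·15·15·cos(90°) = 450, so SB = 15·√2.
Step 2: By the inverse law of cosines on triangle BSW: cos(∠BSW) = ((15·√2)² + 15² − 15²) / (2·15·√2·15) = 450/636.4 = 0.7071, so ∠BSW = 45°.

Therefore, the measure of angle ∠BSW = 45°.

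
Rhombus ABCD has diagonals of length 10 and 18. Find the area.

Area = (10 * 18) / 2 = 180 / 2 = 90

90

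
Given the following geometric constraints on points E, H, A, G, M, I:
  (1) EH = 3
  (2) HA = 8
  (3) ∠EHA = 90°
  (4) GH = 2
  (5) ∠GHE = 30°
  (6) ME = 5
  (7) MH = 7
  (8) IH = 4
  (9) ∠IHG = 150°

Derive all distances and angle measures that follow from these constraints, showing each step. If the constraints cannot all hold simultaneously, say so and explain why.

The constraints are consistent.

Step 1: From EH = 3, HA = 8, and ∠EHA = 90°, by the law of cosines:
  EA² = EH² + HA² - 2·EH·HA·cos(90°) = 9 + 64 - 0 = 73
  EA = √73

Step 2: From EH = 3, HG = 2, and ∠EHG = 30°, by the law of cosines:
  EG² = EH² + HG² - 2·EH·HG·cos(30°) = 9 + 4 - 10.39 = 2.608
  EG ≈ 1.61

Step 3: From GH = 2, HI = 4, and ∠GHI = 150°, by the law of cosines:
  GI² = GH² + HI² - 2·GH·HI·cos(150°) = 4 + 16 + 13.86 = 33.86
  GI ≈ 5.82

Step 4: From EH = 3, EM = 5, HM = 7, by the inverse law of cosines:
  cos(∠HEM) = (EH² + EM² - HM²) / (2·EH·EM)
  ∠HEM = 120°

Step 5: From HE = 3, HM = 7, EM = 5, by the inverse law of cosines:
  cos(∠EHM) = (HE² + HM² - EM²) / (2·HE·HM)
  ∠EHM = 38.21°

Step 6: From ME = 5, MH = 7, EH = 3, by the inverse law of cosines:
  cos(∠EMH) = (ME² + MH² - EH²) / (2·ME·MH)
  ∠EMH = 21.79°

Step 7: From EA = √73, EH = 3, AH = 8, by the inverse law of cosines:
  cos(∠AEH) = (EA² + EH² - AH²) / (2·EA·EH)
  ∠AEH = 69.44°

Step 8: From EG = 1.61, EH = 3, GH = 2, by the inverse law of cosines:
  cos(∠GEH) = (EG² + EH² - GH²) / (2·EG·EH)
  ∠GEH = 38.26°

Step 9: From AE = √73, AH = 8, EH = 3, by the inverse law of cosines:
  cos(∠EAH) = (AE² + AH² - EH²) / (2·AE·AH)
  ∠EAH = 20.56°

Step 10: From GE = 1.61, GH = 2, EH = 3, by the inverse law of cosines:
  cos(∠EGH) = (GE² + GH² - EH²) / (2·GE·GH)
  ∠EGH = 111.74°

Step 11: From GH = 2, GI = 5.82, HI = 4, by the inverse law of cosines:
  cos(∠HGI) = (GH² + GI² - HI²) / (2·GH·GI)
  ∠HGI = 20.1°

Step 12: From IG = 5.82, IH = 4, GH = 2, by the inverse law of cosines:
  cos(∠GIH) = (IG² + IH² - GH²) / (2·IG·IH)
  ∠GIH = 9.9°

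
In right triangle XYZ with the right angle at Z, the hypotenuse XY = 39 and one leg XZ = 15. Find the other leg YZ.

By the Pythagorean theorem: YZ^2 = XY^2 - XZ^2
YZ^2 = 39^2 - 15^2 = 1521 - 225 = 1296
YZ = sqrt(1296) = 36

36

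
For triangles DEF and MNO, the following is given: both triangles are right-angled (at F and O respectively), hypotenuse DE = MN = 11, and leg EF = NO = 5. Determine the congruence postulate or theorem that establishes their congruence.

The given information provides:
both triangles are right-angled (at F and O respectively), hypotenuse DE = MN = 11, and leg EF = NO = 5
This matches the HL congruence theorem.
The hypotenuse and one leg of two right triangles are equal (Hypotenuse-Leg).

HL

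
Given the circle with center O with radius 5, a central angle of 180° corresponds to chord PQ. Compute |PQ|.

Chord length = 2r sin(θ/2)
= 2 × 5 × sin(180°/2)
= 2 × 5 × sin(90°)
= 10

10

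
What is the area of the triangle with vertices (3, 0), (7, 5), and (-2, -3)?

Shoelace: Area = (1/2)|3(5--3) + 7(-3-0) + -2(0-5)| = (1/2)(13) = 13/2

13/2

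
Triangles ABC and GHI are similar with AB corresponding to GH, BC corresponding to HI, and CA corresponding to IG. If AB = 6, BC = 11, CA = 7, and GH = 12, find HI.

Similar triangles have proportional sides. Setting up the proportion:
GH / AB = HI / BC
12 / 6 = HI / 11
HI = 11 * 12 / 6 = 22.

22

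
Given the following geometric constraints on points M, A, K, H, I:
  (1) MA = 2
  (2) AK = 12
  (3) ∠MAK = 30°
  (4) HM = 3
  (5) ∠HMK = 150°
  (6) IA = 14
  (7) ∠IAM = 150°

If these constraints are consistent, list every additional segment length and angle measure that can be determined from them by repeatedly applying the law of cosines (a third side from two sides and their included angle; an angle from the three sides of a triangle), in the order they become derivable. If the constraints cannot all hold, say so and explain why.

The constraints are consistent. Derivable facts, in order:
After 1 step:
- MI ≈ 15.76
- MK ≈ 10.32
After 2 steps:
- KH ≈ 13
- ∠AIM = 3.64°
- ∠AKM = 5.56°
- ∠AMI = 26.36°
- ∠AMK = 144.44°
After 3 steps:
- ∠HKM = 6.63°
- ∠KHM = 23.37°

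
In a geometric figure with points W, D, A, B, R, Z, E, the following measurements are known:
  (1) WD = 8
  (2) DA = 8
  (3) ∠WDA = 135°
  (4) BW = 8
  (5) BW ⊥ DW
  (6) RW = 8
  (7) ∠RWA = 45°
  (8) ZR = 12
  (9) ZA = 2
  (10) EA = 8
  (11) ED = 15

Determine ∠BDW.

Step 1: By the law of cosines on triangle DWB: DB² = 8² + 8² − 2·8·8·cos(90°) = 128, so DB = 8·√2.
Step 2: By the inverse law of cosines on triangle BDW: cos(∠BDW) = ((8·√2)² + 8² − 8²) / (2·8·√2·8) = 128/181.02 = 0.7071, so ∠BDW = 45°.

Therefore, the measure of angle ∠BDW = 45°.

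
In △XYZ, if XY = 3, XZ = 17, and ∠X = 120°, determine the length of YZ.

By the law of cosines: YZ^2 = XY^2 + XZ^2 - 2*XY*XZ*cos(X)
YZ^2 = 3^2 + 17^2 - 2*3*17*cos(120°)
YZ^2 = 9 + 289 - 102*(-1/2)
YZ^2 = 349
YZ = sqrt(349)

sqrt(349)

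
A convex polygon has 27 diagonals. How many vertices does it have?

Using d = n(n - 3)/2, we solve 27 = n(n - 3)/2.
So n(n - 3) = 54.
Testing n = 9: 9 * 6 = 54 = 54. Correct.
The polygon has 9 sides.

9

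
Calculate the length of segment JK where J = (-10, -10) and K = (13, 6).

d = sqrt((13 - -10)^2 + (6 - -10)^2)
d = sqrt(23^2 + 16^2)
d = sqrt(529 + 256)
d = sqrt(785)

sqrt(785)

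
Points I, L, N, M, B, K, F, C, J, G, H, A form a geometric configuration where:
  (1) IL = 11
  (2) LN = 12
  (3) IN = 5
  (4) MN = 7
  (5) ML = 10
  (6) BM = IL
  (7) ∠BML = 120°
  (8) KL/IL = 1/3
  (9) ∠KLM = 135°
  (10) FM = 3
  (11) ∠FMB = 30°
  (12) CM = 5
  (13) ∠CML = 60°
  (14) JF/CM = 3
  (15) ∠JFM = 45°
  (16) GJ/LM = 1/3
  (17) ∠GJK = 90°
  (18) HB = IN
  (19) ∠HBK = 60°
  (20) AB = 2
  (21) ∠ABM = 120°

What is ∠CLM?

Step 1: By the law of cosines on triangle LMC: LC² = 10² + 5² − 2·10·5·cos(60°) = 75, so LC = 5·√3.
Step 2: By the inverse law of cosines on triangle CLM: cos(∠CLM) = ((5·√3)² + 10² − 5²) / (2·5·√3·10) = 150/173.21 = 0.866, so ∠CLM = 30°.

Therefore, the measure of angle ∠CLM = 30°.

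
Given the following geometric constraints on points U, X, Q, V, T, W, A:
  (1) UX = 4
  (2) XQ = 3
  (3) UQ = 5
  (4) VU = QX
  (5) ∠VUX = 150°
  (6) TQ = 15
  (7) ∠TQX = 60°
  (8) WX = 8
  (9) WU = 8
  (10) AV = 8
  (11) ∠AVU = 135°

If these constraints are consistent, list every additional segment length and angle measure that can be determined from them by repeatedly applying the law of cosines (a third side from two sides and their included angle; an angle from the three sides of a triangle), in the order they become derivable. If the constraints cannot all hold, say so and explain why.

The constraints are consistent. Derivable facts, in order:
After 1 step:
- UA ≈ 10.34
- XT = 3·√21
- XV ≈ 6.77
- ∠QUX = 36.87°
- ∠QXU = 90°
- ∠UQX = 53.13°
- ∠UWX = 28.96°
- ∠UXW = 75.52°
- ∠WUX = 75.52°
After 2 steps:
- ∠AUV = 33.16°
- ∠QTX = 10.89°
- ∠QXT = 109.11°
- ∠UAV = 11.84°
- ∠UVX = 17.19°
- ∠UXV = 12.81°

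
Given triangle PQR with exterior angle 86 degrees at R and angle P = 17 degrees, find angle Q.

angle Q = 86 - 17 = 69 degrees (exterior angle theorem).

69 degrees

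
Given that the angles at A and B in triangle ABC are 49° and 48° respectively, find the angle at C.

By the triangle angle sum property, the three interior angles of any triangle add up to 180°.
We know angle A = 49° and angle B = 48°, so their sum is 97°.
Therefore angle C = 180° - 97° = 83°.

83 degrees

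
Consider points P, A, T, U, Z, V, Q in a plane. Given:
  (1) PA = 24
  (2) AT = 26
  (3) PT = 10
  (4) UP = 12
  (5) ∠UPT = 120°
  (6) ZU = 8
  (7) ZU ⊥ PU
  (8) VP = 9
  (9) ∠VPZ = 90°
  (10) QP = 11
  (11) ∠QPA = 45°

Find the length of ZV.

Step 1: By the law of cosines on triangle ZUP: ZP² = 8² + 12² − 2·8·12·cos(90°) = 208, so ZP = 4·√13.
Step 2: By the law of cosines on triangle ZPV: ZV² = (4·√13)² + 9² − 2·4·√13·9·cos(90°) = 289, so ZV = 17.

Therefore, the length of ZV = 17.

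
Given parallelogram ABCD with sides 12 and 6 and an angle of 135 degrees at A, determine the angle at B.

In a parallelogram, consecutive angles are supplementary (sum to 180°).
angle B = 180 - angle A
angle B = 180 - 135
angle B = 45 degrees

45 degrees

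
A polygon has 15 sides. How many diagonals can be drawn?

The number of diagonals in an n-gon is n(n - 3)/2.
For n = 15: 15(15 - 3)/2 = 15 × 12 / 2 = 90.

90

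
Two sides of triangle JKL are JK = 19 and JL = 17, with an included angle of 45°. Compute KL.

When two sides and the included angle are known, the law of cosines gives the third side.
c^2 = a^2 + b^2 - 2ab cos(C) generalizes the Pythagorean theorem to non-right triangles.
Here: KL^2 = 361 + 289 - 646*(sqrt(2)/2) = 650 - 323*sqrt(2)
KL = sqrt(650 - 323*sqrt(2))

sqrt(650 - 323*sqrt(2))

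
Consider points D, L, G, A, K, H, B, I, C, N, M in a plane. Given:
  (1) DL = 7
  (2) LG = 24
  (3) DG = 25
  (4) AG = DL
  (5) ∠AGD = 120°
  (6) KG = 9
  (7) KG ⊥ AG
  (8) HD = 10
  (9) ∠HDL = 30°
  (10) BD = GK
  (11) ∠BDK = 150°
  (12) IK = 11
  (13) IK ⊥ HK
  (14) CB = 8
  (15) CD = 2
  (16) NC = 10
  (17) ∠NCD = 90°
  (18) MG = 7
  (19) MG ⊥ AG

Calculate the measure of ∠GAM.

From the given relations: AG = DL = 7.
Step 1: By the law of cosines on triangle AGM: AM² = 7² + 7² − 2·7·7·cos(90°) = 98, so AM = 7·√2.
Step 2: By the inverse law of cosines on triangle GAM: cos(∠GAM) = (7² + (7·√2)² − 7²) / (2·7·7·√2) = 98/138.59 = 0.7071, so ∠GAM = 45°.

Therefore, the measure of angle ∠GAM = 45°.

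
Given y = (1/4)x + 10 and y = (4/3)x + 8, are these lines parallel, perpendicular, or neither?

Slope of line 1: m1 = 1/4
Slope of line 2: m2 = 4/3
m1 != m2 and m1*m2 = 1/3 != -1. Neither.

Neither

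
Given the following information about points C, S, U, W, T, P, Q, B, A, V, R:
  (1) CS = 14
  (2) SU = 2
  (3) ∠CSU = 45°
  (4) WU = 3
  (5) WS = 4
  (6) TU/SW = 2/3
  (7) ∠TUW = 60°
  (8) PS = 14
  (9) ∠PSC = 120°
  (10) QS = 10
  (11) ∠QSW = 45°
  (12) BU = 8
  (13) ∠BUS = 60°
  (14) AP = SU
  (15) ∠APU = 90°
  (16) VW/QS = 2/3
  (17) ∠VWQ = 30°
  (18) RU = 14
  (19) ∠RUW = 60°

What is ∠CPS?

Step 1: By the law of cosines on triangle PSC: PC² = 14² + 14² − 2·14·14·cos(120°) = 588, so PC = 14·√3.
Step 2: By the inverse law of cosines on triangle CPS: cos(∠CPS) = ((14·√3)² + 14² − 14²) / (2·14·√3·14) = 588/678.96 = 0.866, so ∠CPS = 30°.

Therefore, the measure of angle ∠CPS = 30°.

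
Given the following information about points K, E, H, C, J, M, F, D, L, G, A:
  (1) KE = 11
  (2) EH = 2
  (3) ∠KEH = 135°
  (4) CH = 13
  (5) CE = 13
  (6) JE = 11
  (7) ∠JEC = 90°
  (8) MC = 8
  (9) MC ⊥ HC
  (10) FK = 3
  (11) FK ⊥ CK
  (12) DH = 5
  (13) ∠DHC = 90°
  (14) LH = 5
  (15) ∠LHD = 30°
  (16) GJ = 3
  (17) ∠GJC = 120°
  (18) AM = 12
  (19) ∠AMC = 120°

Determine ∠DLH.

Step 1: By the law of cosines on triangle LHD: LD² = 5² + 5² − 2·5·5·cos(30°) = 6.7, so LD ≈ 2.59.
Step 2: By the inverse law of cosines on triangle DLH: cos(∠DLH) = (2.59² + 5² − 5²) / (2·2.59·5) = 6.7/25.88 = 0.2588, so ∠DLH = 75°.

Therefore, the measure of angle ∠DLH = 75°.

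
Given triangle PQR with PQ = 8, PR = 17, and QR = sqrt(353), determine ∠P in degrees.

cos(P) = (8² + 17² - (sqrt(353))²) / (2 × 8 × 17) = 0, so P = arccos(0) = 90°.

90°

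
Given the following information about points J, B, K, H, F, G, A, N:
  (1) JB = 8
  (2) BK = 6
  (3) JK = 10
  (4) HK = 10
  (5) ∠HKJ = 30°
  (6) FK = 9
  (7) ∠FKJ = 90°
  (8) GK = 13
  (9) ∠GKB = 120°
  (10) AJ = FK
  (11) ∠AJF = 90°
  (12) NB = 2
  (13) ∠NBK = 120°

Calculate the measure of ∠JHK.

Step 1: By the law of cosines on triangle HKJ: HJ² = 10² + 10² − 2·10·10·cos(30°) = 26.79, so HJ ≈ 5.18.
Step 2: By the inverse law of cosines on triangle JHK: cos(∠JHK) = (5.18² + 10² − 10²) / (2·5.18·10) = 26.79/103.53 = 0.2588, so ∠JHK = 75°.

Therefore, the measure of angle ∠JHK = 75°.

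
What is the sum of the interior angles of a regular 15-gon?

The sum of interior angles of an n-sided polygon is (n - 2) * 180.
For n = 15: (15 - 2) * 180 = 13 * 180 = 2340 degrees.

2340 degrees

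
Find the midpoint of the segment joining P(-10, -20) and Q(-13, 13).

The midpoint is the average of the coordinates:
x: (-10 + -13)/2 = -23/2
y: (-20 + 13)/2 = -7/2
Midpoint = (-23/2, -7/2)

(-23/2, -7/2)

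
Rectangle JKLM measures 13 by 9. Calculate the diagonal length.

A rectangle's diagonal splits it into two right triangles, with the diagonal as the hypotenuse.
By the Pythagorean theorem, d^2 = 13^2 + 9^2 = 250.
Therefore d = sqrt(250) = 5*sqrt(10).

5*sqrt(10)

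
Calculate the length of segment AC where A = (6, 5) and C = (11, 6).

The horizontal distance is |11 - 6| = 5 and the vertical distance is |6 - 5| = 1.
By the Pythagorean theorem, d = sqrt(5^2 + 1^2) = sqrt(26).

sqrt(26)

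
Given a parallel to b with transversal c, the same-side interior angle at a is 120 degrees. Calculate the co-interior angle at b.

Co-interior (same-side interior) angles are between the parallel lines on the same side of the transversal.
Unlike corresponding or alternate interior angles, they are supplementary rather than equal.
So the angle = 180 - 120 = 60 degrees.

60 degrees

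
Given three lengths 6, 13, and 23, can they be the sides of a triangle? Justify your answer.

No.
The triangle inequality is violated: 6 + 13 = 19 ≤ 23.
These lengths cannot form a triangle.

No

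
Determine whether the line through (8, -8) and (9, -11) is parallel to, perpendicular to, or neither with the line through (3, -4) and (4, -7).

Slope of line 1: m1 = (-11 - -8)/(9 - 8) = -3/1 = -3
Slope of line 2: m2 = (-7 - -4)/(4 - 3) = -3/1 = -3
m1 = m2, so the lines are parallel.

Parallel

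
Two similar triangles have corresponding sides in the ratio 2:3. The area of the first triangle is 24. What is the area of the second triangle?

The ratio of areas of similar triangles = (side ratio)^2.
Side ratio = 2:3, so area ratio = 4:9.
Area of the second triangle / Area of the first triangle = 9/4
Area of the second triangle = 24 * 9/4 = 54

54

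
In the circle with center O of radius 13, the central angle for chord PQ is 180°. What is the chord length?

Chord = 2(13) sin(90°) = 26

26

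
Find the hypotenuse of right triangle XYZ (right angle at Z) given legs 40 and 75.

By the Pythagorean theorem: XY^2 = XZ^2 + YZ^2
XY^2 = 40^2 + 75^2 = 1600 + 5625 = 7225
XY = sqrt(7225) = 85

85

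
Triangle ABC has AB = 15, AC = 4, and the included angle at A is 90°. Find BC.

By the law of cosines: BC^2 = AB^2 + AC^2 - 2*AB*AC*cos(A)
BC^2 = 15^2 + 4^2 - 2*15*4*cos(90°)
BC^2 = 225 + 16 - 120*(0)
BC^2 = 241
BC = sqrt(241)

sqrt(241)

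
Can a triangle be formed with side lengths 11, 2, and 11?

For three segments to close into a triangle, no single side can be as long as the other two combined.
The longest side is 11, and 2 + 11 = 13 > 11.
A triangle can be formed.

Yes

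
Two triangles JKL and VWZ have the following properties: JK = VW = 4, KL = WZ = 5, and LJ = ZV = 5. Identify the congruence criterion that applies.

Consider the given information: JK = VW = 4, KL = WZ = 5, and LJ = ZV = 5
This is not AAS or HL: AAS requires two angles and a non-included side. HL only applies to right triangles with matching hypotenuse and leg.
The correct criterion is SSS. All three pairs of corresponding sides are equal (Side-Side-Side).

SSS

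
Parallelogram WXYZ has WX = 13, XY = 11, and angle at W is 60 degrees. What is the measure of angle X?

Consecutive angles are supplementary: angle X = 180 - 60 = 120 degrees.

120 degrees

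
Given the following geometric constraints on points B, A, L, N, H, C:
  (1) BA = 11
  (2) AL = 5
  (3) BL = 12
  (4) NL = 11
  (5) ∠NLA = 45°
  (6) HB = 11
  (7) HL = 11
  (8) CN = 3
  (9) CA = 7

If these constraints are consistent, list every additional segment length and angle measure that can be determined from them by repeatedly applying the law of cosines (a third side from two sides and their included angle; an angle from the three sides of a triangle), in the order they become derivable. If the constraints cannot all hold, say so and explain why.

The constraints are consistent. Derivable facts, in order:
After 1 step:
- AN ≈ 8.26
- ∠ABL = 24.62°
- ∠ALB = 66.42°
- ∠BAL = 88.96°
- ∠BHL = 66.11°
- ∠BLH = 56.94°
- ∠HBL = 56.94°
After 2 steps:
- ∠ACN = 104.08°
- ∠ANC = 55.29°
- ∠ANL = 25.34°
- ∠CAN = 20.63°
- ∠LAN = 109.66°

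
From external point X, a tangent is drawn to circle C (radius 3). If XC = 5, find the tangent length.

tangent = √(d² - r²) = √(5² - 3²) = √(25 - 9) = √16 = 4

4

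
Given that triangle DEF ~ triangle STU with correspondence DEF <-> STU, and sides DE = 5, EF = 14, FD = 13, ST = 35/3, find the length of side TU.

Since the triangles are similar, the ratio of corresponding sides is constant.
Scale factor k = ST / DE = 35/3 / 5 = 7/3
TU = k * EF = 7/3 * 14 = 98/3

98/3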